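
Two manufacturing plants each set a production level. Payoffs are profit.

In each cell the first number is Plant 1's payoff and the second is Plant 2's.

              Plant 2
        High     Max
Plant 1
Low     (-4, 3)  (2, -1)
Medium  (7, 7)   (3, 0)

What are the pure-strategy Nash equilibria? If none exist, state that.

Plant 1 against High: payoffs -4, 7 → best response Medium.
Plant 1 against Max: payoffs 2, 3 → best response Medium.
Plant 2 against Low: payoffs 3, -1 → best response High.
Plant 2 against Medium: payoffs 7, 0 → best response High.
Mutual best responses: (Medium, High).

Pure NE: (Medium, High)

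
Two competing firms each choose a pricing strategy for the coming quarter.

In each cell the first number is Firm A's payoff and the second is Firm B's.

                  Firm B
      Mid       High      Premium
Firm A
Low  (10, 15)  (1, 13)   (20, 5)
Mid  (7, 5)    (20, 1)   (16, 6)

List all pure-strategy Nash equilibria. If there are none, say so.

Firm A against Mid: payoffs 10, 7 → best response Low.
Firm A against High: payoffs 1, 20 → best response Mid.
Firm A against Premium: payoffs 20, 16 → best response Low.
Firm B against Low: payoffs 15, 13, 5 → best response Mid.
Firm B against Mid: payoffs 5, 1, 6 → best response Premium.
Mutual best responses: (Low, Mid).

The unique pure-strategy Nash equilibrium is (Low, Mid).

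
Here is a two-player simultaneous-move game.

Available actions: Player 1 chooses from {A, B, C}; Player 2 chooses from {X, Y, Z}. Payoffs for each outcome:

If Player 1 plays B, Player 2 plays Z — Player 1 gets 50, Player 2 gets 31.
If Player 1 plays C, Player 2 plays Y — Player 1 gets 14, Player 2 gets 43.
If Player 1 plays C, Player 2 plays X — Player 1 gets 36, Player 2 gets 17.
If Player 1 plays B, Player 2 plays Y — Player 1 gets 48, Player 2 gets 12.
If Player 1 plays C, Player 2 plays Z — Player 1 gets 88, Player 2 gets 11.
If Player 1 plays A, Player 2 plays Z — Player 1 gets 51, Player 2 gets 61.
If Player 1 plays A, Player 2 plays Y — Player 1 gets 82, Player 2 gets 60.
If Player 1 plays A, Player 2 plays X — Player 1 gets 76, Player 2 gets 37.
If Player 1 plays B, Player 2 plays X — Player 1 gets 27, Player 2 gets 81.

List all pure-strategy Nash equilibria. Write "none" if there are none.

There is no pure-strategy Nash equilibrium.

Mark each player's best response to every combination of opponents' strategies; a profile where every player is best-responding is a pure Nash equilibrium.
Player 1 against X: payoffs 76, 27, 36 → best response A.
Player 1 against Y: payoffs 82, 48, 14 → best response A.
Player 1 against Z: payoffs 51, 50, 88 → best response C.
Player 2 against A: payoffs 37, 60, 61 → best response Z.
Player 2 against B: payoffs 81, 12, 31 → best response X.
Player 2 against C: payoffs 17, 43, 11 → best response Y.
No profile is a mutual best response for all players.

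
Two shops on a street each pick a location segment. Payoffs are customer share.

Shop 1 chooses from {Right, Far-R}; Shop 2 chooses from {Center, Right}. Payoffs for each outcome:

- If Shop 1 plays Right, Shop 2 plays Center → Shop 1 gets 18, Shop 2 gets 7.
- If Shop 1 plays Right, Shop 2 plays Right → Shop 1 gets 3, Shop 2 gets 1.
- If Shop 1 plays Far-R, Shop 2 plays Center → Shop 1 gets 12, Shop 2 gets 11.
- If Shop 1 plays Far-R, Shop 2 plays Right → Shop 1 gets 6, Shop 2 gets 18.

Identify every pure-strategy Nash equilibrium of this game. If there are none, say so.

Pure-strategy Nash equilibria: (Right, Center), (Far-R, Right)

(Right, Center): Shop 1 gets 18, best alternative 12; Shop 2 gets 7, best alternative 1. No profitable deviation — NE.
(Right, Right): Shop 1 can switch to Far-R (3 → 6). Not NE.
(Far-R, Center): Shop 1 can switch to Right (12 → 18). Not NE.
(Far-R, Right): Shop 1 gets 6, best alternative 3; Shop 2 gets 18, best alternative 11. No profitable deviation — NE.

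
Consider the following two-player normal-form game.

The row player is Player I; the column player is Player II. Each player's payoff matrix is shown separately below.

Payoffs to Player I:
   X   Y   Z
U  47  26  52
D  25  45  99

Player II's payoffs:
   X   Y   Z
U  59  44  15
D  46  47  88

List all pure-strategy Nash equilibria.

Player I against X: payoffs 47, 25 → best response U.
Player I against Y: payoffs 26, 45 → best response D.
Player I against Z: payoffs 52, 99 → best response D.
Player II against U: payoffs 59, 44, 15 → best response X.
Player II against D: payoffs 46, 47, 88 → best response Z.
Mutual best responses: (U, X); (D, Z).

(U, X), (D, Z)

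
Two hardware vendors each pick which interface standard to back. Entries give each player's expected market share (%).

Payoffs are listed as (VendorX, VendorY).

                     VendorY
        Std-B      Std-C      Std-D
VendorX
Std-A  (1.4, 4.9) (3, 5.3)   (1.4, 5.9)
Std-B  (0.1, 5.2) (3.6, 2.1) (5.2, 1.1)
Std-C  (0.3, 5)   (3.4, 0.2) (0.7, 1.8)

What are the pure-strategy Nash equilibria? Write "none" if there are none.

(Std-A, Std-B): VendorY can switch to Std-C (4.9 → 5.3). Not NE.
(Std-A, Std-C): VendorX can switch to Std-B (3 → 3.6). Not NE.
(Std-A, Std-D): VendorX can switch to Std-B (1.4 → 5.2). Not NE.
(Std-B, Std-B): VendorX can switch to Std-A (0.1 → 1.4). Not NE.
(Std-B, Std-C): VendorY can switch to Std-B (2.1 → 5.2). Not NE.
(Std-B, Std-D): VendorY can switch to Std-B (1.1 → 5.2). Not NE.
(Std-C, Std-B): VendorX can switch to Std-A (0.3 → 1.4). Not NE.
(Std-C, Std-C): VendorX can switch to Std-B (3.4 → 3.6). Not NE.
(Std-C, Std-D): VendorX can switch to Std-A (0.7 → 1.4). Not NE.

No pure-strategy Nash equilibrium.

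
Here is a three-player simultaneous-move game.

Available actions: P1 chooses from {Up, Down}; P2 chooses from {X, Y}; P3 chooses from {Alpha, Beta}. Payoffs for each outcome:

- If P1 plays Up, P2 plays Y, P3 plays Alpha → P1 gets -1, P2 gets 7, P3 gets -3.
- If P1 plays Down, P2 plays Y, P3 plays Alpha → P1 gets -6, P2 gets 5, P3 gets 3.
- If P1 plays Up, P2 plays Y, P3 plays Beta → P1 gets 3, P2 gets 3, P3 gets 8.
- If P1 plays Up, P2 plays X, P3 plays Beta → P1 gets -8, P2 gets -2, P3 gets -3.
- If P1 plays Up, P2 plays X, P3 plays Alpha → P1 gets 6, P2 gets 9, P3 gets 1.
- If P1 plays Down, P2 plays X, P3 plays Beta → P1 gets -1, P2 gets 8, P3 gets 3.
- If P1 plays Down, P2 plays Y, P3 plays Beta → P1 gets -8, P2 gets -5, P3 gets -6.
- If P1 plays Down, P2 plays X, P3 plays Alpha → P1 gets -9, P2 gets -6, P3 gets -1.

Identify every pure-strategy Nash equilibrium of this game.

Pure-strategy Nash equilibria: (Up, X, Alpha), (Up, Y, Beta), (Down, X, Beta)

Check each profile: it is a Nash equilibrium iff no player can strictly gain by switching unilaterally.
(Up, X, Alpha): P1 gets 6, best alternative -9; P2 gets 9, best alternative 7; P3 gets 1, best alternative -3. No profitable deviation — NE.
(Up, X, Beta): P1 can switch to Down (-8 → -1). Not NE.
(Up, Y, Alpha): P2 can switch to X (7 → 9). Not NE.
(Up, Y, Beta): P1 gets 3, best alternative -8; P2 gets 3, best alternative -2; P3 gets 8, best alternative -3. No profitable deviation — NE.
(Down, X, Alpha): P1 can switch to Up (-9 → 6). Not NE.
(Down, X, Beta): P1 gets -1, best alternative -8; P2 gets 8, best alternative -5; P3 gets 3, best alternative -1. No profitable deviation — NE.
(Down, Y, Alpha): P1 can switch to Up (-6 → -1). Not NE.
(Down, Y, Beta): P1 can switch to Up (-8 → 3). Not NE.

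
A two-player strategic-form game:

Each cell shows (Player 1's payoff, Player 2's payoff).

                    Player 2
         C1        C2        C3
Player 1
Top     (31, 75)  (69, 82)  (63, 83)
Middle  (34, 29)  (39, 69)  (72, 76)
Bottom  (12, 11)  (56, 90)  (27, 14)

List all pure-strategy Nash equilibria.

For each player, find the best response to each opponent profile; mutual best responses are the pure NE.
Player 1 against C1: payoffs 31, 34, 12 → best response Middle.
Player 1 against C2: payoffs 69, 39, 56 → best response Top.
Player 1 against C3: payoffs 63, 72, 27 → best response Middle.
Player 2 against Top: payoffs 75, 82, 83 → best response C3.
Player 2 against Middle: payoffs 29, 69, 76 → best response C3.
Player 2 against Bottom: payoffs 11, 90, 14 → best response C2.
Mutual best responses: (Middle, C3).

The unique pure-strategy Nash equilibrium is (Middle, C3).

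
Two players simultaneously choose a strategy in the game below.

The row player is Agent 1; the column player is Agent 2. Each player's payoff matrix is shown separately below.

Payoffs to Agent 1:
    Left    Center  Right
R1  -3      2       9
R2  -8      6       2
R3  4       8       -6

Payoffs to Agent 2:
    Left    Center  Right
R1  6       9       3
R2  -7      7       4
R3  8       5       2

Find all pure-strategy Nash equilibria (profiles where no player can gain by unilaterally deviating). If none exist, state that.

(R3, Left)

Agent 1 against Left: payoffs -3, -8, 4 → best response R3.
Agent 1 against Center: payoffs 2, 6, 8 → best response R3.
Agent 1 against Right: payoffs 9, 2, -6 → best response R1.
Agent 2 against R1: payoffs 6, 9, 3 → best response Center.
Agent 2 against R2: payoffs -7, 7, 4 → best response Center.
Agent 2 against R3: payoffs 8, 5, 2 → best response Left.
Mutual best responses: (R3, Left).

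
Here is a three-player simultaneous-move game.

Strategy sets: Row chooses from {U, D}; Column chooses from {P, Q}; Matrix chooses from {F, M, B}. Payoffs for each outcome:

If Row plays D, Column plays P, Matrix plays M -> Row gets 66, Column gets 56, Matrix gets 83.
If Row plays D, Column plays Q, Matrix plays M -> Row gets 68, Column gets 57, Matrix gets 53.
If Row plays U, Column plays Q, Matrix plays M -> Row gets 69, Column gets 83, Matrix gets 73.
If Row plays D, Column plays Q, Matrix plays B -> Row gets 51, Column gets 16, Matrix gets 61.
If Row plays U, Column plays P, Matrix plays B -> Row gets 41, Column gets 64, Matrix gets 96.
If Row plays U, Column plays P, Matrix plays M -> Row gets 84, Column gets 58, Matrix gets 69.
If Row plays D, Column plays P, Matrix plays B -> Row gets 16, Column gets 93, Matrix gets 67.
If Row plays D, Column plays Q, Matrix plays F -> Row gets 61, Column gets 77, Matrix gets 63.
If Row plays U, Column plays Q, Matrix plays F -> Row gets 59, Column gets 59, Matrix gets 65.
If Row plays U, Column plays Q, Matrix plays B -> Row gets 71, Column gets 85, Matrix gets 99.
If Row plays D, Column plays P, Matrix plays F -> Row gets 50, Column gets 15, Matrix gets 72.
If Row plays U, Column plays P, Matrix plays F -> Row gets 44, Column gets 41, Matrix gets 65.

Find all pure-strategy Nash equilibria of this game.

(U, Q, B) and (D, Q, F)

For each player, find the best response to each opponent profile; mutual best responses are the pure NE.
Row against (P, F): payoffs 44, 50 → best response D.
Row against (P, M): payoffs 84, 66 → best response U.
Row against (P, B): payoffs 41, 16 → best response U.
Row against (Q, F): payoffs 59, 61 → best response D.
Row against (Q, M): payoffs 69, 68 → best response U.
Row against (Q, B): payoffs 71, 51 → best response U.
Column against (U, F): payoffs 41, 59 → best response Q.
Column against (U, M): payoffs 58, 83 → best response Q.
Column against (U, B): payoffs 64, 85 → best response Q.
Column against (D, F): payoffs 15, 77 → best response Q.
Column against (D, M): payoffs 56, 57 → best response Q.
Column against (D, B): payoffs 93, 16 → best response P.
Matrix against (U, P): payoffs 65, 69, 96 → best response B.
Matrix against (U, Q): payoffs 65, 73, 99 → best response B.
Matrix against (D, P): payoffs 72, 83, 67 → best response M.
Matrix against (D, Q): payoffs 63, 53, 61 → best response F.
Mutual best responses: (U, Q, B); (D, Q, F).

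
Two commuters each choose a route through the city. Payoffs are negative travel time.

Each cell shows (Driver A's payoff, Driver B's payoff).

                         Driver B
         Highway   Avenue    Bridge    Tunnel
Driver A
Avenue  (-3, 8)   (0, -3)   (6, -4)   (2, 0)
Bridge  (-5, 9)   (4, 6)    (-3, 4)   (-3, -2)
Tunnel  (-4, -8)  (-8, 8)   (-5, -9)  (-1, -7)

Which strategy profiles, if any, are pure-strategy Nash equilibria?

Driver A against Highway: payoffs -3, -5, -4 → best response Avenue.
Driver A against Avenue: payoffs 0, 4, -8 → best response Bridge.
Driver A against Bridge: payoffs 6, -3, -5 → best response Avenue.
Driver A against Tunnel: payoffs 2, -3, -1 → best response Avenue.
Driver B against Avenue: payoffs 8, -3, -4, 0 → best response Highway.
Driver B against Bridge: payoffs 9, 6, 4, -2 → best response Highway.
Driver B against Tunnel: payoffs -8, 8, -9, -7 → best response Avenue.
Mutual best responses: (Avenue, Highway).

(Avenue, Highway)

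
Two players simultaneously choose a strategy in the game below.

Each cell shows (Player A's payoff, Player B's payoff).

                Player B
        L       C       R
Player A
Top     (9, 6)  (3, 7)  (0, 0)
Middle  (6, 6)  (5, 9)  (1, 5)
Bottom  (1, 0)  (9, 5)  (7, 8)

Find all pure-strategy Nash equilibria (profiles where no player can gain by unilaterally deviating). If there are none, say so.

The unique pure-strategy Nash equilibrium is (Bottom, R).

Player A against L: payoffs 9, 6, 1 → best response Top.
Player A against C: payoffs 3, 5, 9 → best response Bottom.
Player A against R: payoffs 0, 1, 7 → best response Bottom.
Player B against Top: payoffs 6, 7, 0 → best response C.
Player B against Middle: payoffs 6, 9, 5 → best response C.
Player B against Bottom: payoffs 0, 5, 8 → best response R.
Mutual best responses: (Bottom, R).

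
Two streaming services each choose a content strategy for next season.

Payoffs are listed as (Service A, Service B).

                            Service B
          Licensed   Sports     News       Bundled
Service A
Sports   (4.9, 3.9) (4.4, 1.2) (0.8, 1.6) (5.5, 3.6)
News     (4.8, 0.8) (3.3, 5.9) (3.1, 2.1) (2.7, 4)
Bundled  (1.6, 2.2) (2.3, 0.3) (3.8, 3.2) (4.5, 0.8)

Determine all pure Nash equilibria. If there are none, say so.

Check each profile: it is a Nash equilibrium iff no player can strictly gain by switching unilaterally.
(Sports, Licensed): Service A gets 4.9, best alternative 4.8; Service B gets 3.9, best alternative 3.6. No profitable deviation — NE.
(Sports, Sports): Service B can switch to Licensed (1.2 → 3.9). Not NE.
(Sports, News): Service A can switch to News (0.8 → 3.1). Not NE.
(Sports, Bundled): Service B can switch to Licensed (3.6 → 3.9). Not NE.
(News, Licensed): Service A can switch to Sports (4.8 → 4.9). Not NE.
(News, Sports): Service A can switch to Sports (3.3 → 4.4). Not NE.
(News, News): Service A can switch to Bundled (3.1 → 3.8). Not NE.
(News, Bundled): Service A can switch to Sports (2.7 → 5.5). Not NE.
(Bundled, Licensed): Service A can switch to Sports (1.6 → 4.9). Not NE.
(Bundled, Sports): Service A can switch to Sports (2.3 → 4.4). Not NE.
(Bundled, News): Service A gets 3.8, best alternative 3.1; Service B gets 3.2, best alternative 2.2. No profitable deviation — NE.
(Bundled, Bundled): Service A can switch to Sports (4.5 → 5.5). Not NE.

(Sports, Licensed); (Bundled, News)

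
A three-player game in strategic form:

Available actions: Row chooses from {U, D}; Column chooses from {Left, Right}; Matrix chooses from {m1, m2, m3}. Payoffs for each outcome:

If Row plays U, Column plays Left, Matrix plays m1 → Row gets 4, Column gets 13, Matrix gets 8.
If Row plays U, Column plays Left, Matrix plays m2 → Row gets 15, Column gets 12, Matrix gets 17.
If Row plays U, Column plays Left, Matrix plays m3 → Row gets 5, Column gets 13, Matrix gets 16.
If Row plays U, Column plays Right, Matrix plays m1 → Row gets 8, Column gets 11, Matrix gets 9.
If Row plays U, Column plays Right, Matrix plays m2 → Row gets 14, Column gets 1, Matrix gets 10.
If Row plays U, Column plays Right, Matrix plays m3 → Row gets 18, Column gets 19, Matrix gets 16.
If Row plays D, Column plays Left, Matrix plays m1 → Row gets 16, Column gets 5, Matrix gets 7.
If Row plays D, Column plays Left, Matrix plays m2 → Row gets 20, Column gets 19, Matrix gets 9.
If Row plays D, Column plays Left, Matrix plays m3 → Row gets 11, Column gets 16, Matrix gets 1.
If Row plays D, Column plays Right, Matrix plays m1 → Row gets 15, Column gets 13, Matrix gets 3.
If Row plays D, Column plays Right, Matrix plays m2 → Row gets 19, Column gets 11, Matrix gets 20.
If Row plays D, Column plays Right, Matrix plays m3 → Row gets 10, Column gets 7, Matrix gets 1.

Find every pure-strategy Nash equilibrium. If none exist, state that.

Pure-strategy Nash equilibria: (U, Right, m3) and (D, Left, m2)

For each strategy profile, look for a profitable unilateral deviation.
(U, Left, m1): Row can switch to D (4 → 16). Not NE.
(U, Left, m2): Row can switch to D (15 → 20). Not NE.
(U, Left, m3): Row can switch to D (5 → 11). Not NE.
(U, Right, m1): Row can switch to D (8 → 15). Not NE.
(U, Right, m2): Row can switch to D (14 → 19). Not NE.
(U, Right, m3): Row gets 18, best alternative 10; Column gets 19, best alternative 13; Matrix gets 16, best alternative 10. No profitable deviation — NE.
(D, Left, m1): Column can switch to Right (5 → 13). Not NE.
(D, Left, m2): Row gets 20, best alternative 15; Column gets 19, best alternative 11; Matrix gets 9, best alternative 7. No profitable deviation — NE.
(D, Left, m3): Matrix can switch to m1 (1 → 7). Not NE.
(D, Right, m1): Matrix can switch to m2 (3 → 20). Not NE.
(The remaining 2 profiles each have a profitable deviation by the same check.)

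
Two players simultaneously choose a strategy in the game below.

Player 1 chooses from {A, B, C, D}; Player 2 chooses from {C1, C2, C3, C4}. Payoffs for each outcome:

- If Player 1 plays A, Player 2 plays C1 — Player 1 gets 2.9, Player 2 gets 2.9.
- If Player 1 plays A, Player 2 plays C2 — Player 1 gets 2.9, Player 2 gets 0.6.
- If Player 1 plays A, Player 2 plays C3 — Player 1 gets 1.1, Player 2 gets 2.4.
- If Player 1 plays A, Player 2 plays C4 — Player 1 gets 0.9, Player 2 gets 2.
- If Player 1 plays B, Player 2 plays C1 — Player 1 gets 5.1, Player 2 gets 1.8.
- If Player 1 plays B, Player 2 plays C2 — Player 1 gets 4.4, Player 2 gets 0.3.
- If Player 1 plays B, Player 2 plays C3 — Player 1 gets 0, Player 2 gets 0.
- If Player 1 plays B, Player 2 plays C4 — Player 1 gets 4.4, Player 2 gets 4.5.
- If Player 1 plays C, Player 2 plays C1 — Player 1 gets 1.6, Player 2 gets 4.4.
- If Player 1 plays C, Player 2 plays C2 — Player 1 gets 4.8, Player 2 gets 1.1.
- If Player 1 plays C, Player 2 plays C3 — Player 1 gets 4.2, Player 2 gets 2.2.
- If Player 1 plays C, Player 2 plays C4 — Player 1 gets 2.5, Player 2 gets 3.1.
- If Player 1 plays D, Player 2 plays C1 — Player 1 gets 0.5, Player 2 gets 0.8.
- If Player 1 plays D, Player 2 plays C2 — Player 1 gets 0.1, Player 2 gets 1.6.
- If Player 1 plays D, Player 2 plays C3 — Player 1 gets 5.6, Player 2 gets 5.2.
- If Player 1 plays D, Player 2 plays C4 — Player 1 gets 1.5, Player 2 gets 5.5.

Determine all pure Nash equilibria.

Pure NE: (B, C4)

(A, C1): Player 1 can switch to B (2.9 → 5.1). Not NE.
(A, C2): Player 1 can switch to B (2.9 → 4.4). Not NE.
(A, C3): Player 1 can switch to C (1.1 → 4.2). Not NE.
(A, C4): Player 1 can switch to B (0.9 → 4.4). Not NE.
(B, C1): Player 2 can switch to C4 (1.8 → 4.5). Not NE.
(B, C2): Player 1 can switch to C (4.4 → 4.8). Not NE.
(B, C3): Player 1 can switch to A (0 → 1.1). Not NE.
(B, C4): Player 1 gets 4.4, best alternative 2.5; Player 2 gets 4.5, best alternative 1.8. No profitable deviation — NE.
(C, C1): Player 1 can switch to A (1.6 → 2.9). Not NE.
(C, C2): Player 2 can switch to C1 (1.1 → 4.4). Not NE.
(C, C3): Player 1 can switch to D (4.2 → 5.6). Not NE.
(C, C4): Player 1 can switch to B (2.5 → 4.4). Not NE.
(D, C1): Player 1 can switch to A (0.5 → 2.9). Not NE.
(The remaining 3 profiles each have a profitable deviation by the same check.)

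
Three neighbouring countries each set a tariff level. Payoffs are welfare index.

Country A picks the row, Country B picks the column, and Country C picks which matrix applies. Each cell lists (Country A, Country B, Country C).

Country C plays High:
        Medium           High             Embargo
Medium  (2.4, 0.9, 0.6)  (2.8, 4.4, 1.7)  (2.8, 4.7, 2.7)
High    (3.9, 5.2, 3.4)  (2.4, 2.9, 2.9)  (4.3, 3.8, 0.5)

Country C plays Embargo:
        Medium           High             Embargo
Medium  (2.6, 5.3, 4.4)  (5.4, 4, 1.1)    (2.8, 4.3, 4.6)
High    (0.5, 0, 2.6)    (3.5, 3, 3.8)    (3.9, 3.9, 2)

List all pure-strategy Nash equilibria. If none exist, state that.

Country A against (Medium, High): payoffs 2.4, 3.9 → best response High.
Country A against (Medium, Embargo): payoffs 2.6, 0.5 → best response Medium.
Country A against (High, High): payoffs 2.8, 2.4 → best response Medium.
Country A against (High, Embargo): payoffs 5.4, 3.5 → best response Medium.
Country A against (Embargo, High): payoffs 2.8, 4.3 → best response High.
Country A against (Embargo, Embargo): payoffs 2.8, 3.9 → best response High.
Country B against (Medium, High): payoffs 0.9, 4.4, 4.7 → best response Embargo.
Country B against (Medium, Embargo): payoffs 5.3, 4, 4.3 → best response Medium.
Country B against (High, High): payoffs 5.2, 2.9, 3.8 → best response Medium.
Country B against (High, Embargo): payoffs 0, 3, 3.9 → best response Embargo.
Country C against (Medium, Medium): payoffs 0.6, 4.4 → best response Embargo.
Country C against (Medium, High): payoffs 1.7, 1.1 → best response High.
Country C against (Medium, Embargo): payoffs 2.7, 4.6 → best response Embargo.
Country C against (High, Medium): payoffs 3.4, 2.6 → best response High.
Country C against (High, High): payoffs 2.9, 3.8 → best response Embargo.
Country C against (High, Embargo): payoffs 0.5, 2 → best response Embargo.
Mutual best responses: (Medium, Medium, Embargo); (High, Medium, High); (High, Embargo, Embargo).

The pure Nash equilibria are (Medium, Medium, Embargo) and (High, Medium, High) and (High, Embargo, Embargo).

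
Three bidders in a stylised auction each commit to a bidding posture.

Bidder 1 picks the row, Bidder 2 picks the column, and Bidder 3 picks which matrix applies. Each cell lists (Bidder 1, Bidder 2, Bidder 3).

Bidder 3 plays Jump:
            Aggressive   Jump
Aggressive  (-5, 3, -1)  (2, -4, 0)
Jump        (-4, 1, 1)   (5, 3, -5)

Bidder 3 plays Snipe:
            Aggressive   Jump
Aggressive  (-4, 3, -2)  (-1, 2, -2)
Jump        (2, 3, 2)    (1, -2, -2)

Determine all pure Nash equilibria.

Check each profile: it is a Nash equilibrium iff no player can strictly gain by switching unilaterally.
(Aggressive, Aggressive, Jump): Bidder 1 can switch to Jump (-5 → -4). Not NE.
(Aggressive, Aggressive, Snipe): Bidder 1 can switch to Jump (-4 → 2). Not NE.
(Aggressive, Jump, Jump): Bidder 1 can switch to Jump (2 → 5). Not NE.
(Aggressive, Jump, Snipe): Bidder 1 can switch to Jump (-1 → 1). Not NE.
(Jump, Aggressive, Jump): Bidder 2 can switch to Jump (1 → 3). Not NE.
(Jump, Aggressive, Snipe): Bidder 1 gets 2, best alternative -4; Bidder 2 gets 3, best alternative -2; Bidder 3 gets 2, best alternative 1. No profitable deviation — NE.
(Jump, Jump, Jump): Bidder 3 can switch to Snipe (-5 → -2). Not NE.
(The remaining 1 profile has a profitable deviation by the same check.)

(Jump, Aggressive, Snipe)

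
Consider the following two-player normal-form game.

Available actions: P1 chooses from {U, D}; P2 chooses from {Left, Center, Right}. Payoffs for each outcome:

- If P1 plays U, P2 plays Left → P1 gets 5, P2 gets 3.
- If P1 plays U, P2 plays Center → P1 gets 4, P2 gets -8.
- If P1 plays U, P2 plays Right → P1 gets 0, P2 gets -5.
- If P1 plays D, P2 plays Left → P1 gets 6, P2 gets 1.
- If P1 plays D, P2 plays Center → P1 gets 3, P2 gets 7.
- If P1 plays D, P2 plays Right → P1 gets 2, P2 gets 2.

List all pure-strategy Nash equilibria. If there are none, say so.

For each strategy profile, look for a profitable unilateral deviation.
(U, Left): P1 can switch to D (5 → 6). Not NE.
(U, Center): P2 can switch to Left (-8 → 3). Not NE.
(U, Right): P1 can switch to D (0 → 2). Not NE.
(D, Left): P2 can switch to Center (1 → 7). Not NE.
(D, Center): P1 can switch to U (3 → 4). Not NE.
(D, Right): P2 can switch to Center (2 → 7). Not NE.

There is no pure-strategy Nash equilibrium.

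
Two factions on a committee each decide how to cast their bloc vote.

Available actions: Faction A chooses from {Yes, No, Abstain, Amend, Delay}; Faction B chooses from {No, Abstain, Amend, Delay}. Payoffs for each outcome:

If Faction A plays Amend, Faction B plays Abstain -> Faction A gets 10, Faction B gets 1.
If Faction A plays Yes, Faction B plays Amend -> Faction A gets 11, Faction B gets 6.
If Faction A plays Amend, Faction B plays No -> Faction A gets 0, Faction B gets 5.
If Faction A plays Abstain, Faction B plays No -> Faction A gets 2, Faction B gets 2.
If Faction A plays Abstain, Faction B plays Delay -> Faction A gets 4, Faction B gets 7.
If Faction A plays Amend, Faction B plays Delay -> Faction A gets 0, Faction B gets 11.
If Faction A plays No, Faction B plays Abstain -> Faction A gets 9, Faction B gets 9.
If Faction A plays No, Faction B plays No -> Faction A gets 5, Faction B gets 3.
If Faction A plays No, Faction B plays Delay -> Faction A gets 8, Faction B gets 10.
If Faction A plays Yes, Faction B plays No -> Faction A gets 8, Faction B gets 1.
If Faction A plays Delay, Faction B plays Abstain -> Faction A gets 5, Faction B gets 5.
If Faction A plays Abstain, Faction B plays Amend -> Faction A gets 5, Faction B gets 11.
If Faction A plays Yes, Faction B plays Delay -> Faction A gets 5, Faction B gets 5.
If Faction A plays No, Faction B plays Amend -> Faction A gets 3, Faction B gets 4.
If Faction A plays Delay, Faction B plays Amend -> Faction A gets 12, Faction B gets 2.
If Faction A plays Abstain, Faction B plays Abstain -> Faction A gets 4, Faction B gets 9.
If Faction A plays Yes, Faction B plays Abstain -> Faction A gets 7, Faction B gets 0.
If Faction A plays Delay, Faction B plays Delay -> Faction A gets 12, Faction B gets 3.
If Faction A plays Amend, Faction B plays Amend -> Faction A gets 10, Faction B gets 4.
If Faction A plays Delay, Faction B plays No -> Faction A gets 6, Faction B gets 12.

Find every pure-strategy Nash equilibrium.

none

Faction A against No: payoffs 8, 5, 2, 0, 6 → best response Yes.
Faction A against Abstain: payoffs 7, 9, 4, 10, 5 → best response Amend.
Faction A against Amend: payoffs 11, 3, 5, 10, 12 → best response Delay.
Faction A against Delay: payoffs 5, 8, 4, 0, 12 → best response Delay.
Faction B against Yes: payoffs 1, 0, 6, 5 → best response Amend.
Faction B against No: payoffs 3, 9, 4, 10 → best response Delay.
Faction B against Abstain: payoffs 2, 9, 11, 7 → best response Amend.
Faction B against Amend: payoffs 5, 1, 4, 11 → best response Delay.
Faction B against Delay: payoffs 12, 5, 2, 3 → best response No.
No profile is a mutual best response for all players.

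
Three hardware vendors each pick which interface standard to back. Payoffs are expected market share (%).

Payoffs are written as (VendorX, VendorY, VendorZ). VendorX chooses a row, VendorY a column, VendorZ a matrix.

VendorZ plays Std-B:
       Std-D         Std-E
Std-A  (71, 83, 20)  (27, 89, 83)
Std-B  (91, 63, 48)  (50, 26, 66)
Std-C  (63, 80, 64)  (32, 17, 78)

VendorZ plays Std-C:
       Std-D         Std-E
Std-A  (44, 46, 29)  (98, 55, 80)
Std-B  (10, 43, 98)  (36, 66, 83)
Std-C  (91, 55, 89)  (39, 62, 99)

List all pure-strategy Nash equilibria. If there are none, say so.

VendorX against (Std-D, Std-B): payoffs 71, 91, 63 → best response Std-B.
VendorX against (Std-D, Std-C): payoffs 44, 10, 91 → best response Std-C.
VendorX against (Std-E, Std-B): payoffs 27, 50, 32 → best response Std-B.
VendorX against (Std-E, Std-C): payoffs 98, 36, 39 → best response Std-A.
VendorY against (Std-A, Std-B): payoffs 83, 89 → best response Std-E.
VendorY against (Std-A, Std-C): payoffs 46, 55 → best response Std-E.
VendorY against (Std-B, Std-B): payoffs 63, 26 → best response Std-D.
VendorY against (Std-B, Std-C): payoffs 43, 66 → best response Std-E.
VendorY against (Std-C, Std-B): payoffs 80, 17 → best response Std-D.
VendorY against (Std-C, Std-C): payoffs 55, 62 → best response Std-E.
VendorZ against (Std-A, Std-D): payoffs 20, 29 → best response Std-C.
VendorZ against (Std-A, Std-E): payoffs 83, 80 → best response Std-B.
VendorZ against (Std-B, Std-D): payoffs 48, 98 → best response Std-C.
VendorZ against (Std-B, Std-E): payoffs 66, 83 → best response Std-C.
VendorZ against (Std-C, Std-D): payoffs 64, 89 → best response Std-C.
VendorZ against (Std-C, Std-E): payoffs 78, 99 → best response Std-C.
No profile is a mutual best response for all players.

none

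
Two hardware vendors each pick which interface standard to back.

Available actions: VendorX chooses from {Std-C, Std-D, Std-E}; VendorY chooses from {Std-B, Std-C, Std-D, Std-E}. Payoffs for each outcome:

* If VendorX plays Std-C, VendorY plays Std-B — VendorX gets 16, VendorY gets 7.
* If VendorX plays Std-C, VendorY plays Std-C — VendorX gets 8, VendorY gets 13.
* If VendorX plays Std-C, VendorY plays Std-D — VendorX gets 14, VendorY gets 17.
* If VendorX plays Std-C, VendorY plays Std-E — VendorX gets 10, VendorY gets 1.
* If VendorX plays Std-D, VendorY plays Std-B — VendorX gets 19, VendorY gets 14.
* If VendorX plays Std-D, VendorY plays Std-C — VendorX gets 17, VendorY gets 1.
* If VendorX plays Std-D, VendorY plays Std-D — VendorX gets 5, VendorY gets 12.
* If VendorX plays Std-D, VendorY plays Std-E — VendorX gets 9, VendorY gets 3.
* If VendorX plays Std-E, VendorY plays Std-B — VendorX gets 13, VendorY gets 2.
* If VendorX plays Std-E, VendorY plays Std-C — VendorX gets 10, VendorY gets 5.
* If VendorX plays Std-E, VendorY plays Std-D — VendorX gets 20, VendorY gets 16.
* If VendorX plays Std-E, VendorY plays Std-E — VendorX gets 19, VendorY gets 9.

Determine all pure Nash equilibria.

VendorX against Std-B: payoffs 16, 19, 13 → best response Std-D.
VendorX against Std-C: payoffs 8, 17, 10 → best response Std-D.
VendorX against Std-D: payoffs 14, 5, 20 → best response Std-E.
VendorX against Std-E: payoffs 10, 9, 19 → best response Std-E.
VendorY against Std-C: payoffs 7, 13, 17, 1 → best response Std-D.
VendorY against Std-D: payoffs 14, 1, 12, 3 → best response Std-B.
VendorY against Std-E: payoffs 2, 5, 16, 9 → best response Std-D.
Mutual best responses: (Std-D, Std-B); (Std-E, Std-D).

Pure-strategy Nash equilibria: (Std-D, Std-B), (Std-E, Std-D)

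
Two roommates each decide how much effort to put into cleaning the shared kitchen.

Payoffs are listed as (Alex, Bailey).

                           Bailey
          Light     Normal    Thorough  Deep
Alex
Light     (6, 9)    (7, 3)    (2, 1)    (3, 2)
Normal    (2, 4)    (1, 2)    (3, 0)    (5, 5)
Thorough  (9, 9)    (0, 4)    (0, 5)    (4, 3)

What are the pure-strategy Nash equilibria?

Alex against Light: payoffs 6, 2, 9 → best response Thorough.
Alex against Normal: payoffs 7, 1, 0 → best response Light.
Alex against Thorough: payoffs 2, 3, 0 → best response Normal.
Alex against Deep: payoffs 3, 5, 4 → best response Normal.
Bailey against Light: payoffs 9, 3, 1, 2 → best response Light.
Bailey against Normal: payoffs 4, 2, 0, 5 → best response Deep.
Bailey against Thorough: payoffs 9, 4, 5, 3 → best response Light.
Mutual best responses: (Normal, Deep); (Thorough, Light).

(Normal, Deep); (Thorough, Light)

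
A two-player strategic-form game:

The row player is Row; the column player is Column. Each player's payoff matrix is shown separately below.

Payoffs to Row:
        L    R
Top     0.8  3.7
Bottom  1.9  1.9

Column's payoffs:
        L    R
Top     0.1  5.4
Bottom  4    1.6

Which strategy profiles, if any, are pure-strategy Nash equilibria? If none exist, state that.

Row against L: payoffs 0.8, 1.9 → best response Bottom.
Row against R: payoffs 3.7, 1.9 → best response Top.
Column against Top: payoffs 0.1, 5.4 → best response R.
Column against Bottom: payoffs 4, 1.6 → best response L.
Mutual best responses: (Top, R); (Bottom, L).

(Top, R) and (Bottom, L)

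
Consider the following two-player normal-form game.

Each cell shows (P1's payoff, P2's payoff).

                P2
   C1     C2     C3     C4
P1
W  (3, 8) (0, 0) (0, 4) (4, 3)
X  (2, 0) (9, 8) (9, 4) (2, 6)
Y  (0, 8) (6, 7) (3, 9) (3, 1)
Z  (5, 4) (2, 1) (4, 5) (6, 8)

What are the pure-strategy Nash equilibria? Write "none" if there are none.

(X, C2), (Z, C4)

(W, C1): P1 can switch to Z (3 → 5). Not NE.
(W, C2): P1 can switch to X (0 → 9). Not NE.
(W, C3): P1 can switch to X (0 → 9). Not NE.
(W, C4): P1 can switch to Z (4 → 6). Not NE.
(X, C1): P1 can switch to W (2 → 3). Not NE.
(X, C2): P1 gets 9, best alternative 6; P2 gets 8, best alternative 6. No profitable deviation — NE.
(X, C3): P2 can switch to C2 (4 → 8). Not NE.
(X, C4): P1 can switch to W (2 → 4). Not NE.
(Y, C1): P1 can switch to W (0 → 3). Not NE.
(Z, C4): P1 gets 6, best alternative 4; P2 gets 8, best alternative 5. No profitable deviation — NE.
(The remaining 6 profiles each have a profitable deviation by the same check.)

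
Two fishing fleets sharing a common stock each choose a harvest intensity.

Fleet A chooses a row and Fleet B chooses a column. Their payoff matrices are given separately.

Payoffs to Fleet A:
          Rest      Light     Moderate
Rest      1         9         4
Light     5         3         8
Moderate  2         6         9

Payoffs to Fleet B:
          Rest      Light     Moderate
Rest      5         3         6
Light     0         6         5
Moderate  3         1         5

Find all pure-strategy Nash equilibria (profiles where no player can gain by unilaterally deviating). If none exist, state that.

(Rest, Rest): Fleet A can switch to Light (1 → 5). Not NE.
(Rest, Light): Fleet B can switch to Rest (3 → 5). Not NE.
(Rest, Moderate): Fleet A can switch to Light (4 → 8). Not NE.
(Light, Rest): Fleet B can switch to Light (0 → 6). Not NE.
(Light, Light): Fleet A can switch to Rest (3 → 9). Not NE.
(Light, Moderate): Fleet A can switch to Moderate (8 → 9). Not NE.
(Moderate, Rest): Fleet A can switch to Light (2 → 5). Not NE.
(Moderate, Light): Fleet A can switch to Rest (6 → 9). Not NE.
(Moderate, Moderate): Fleet A gets 9, best alternative 8; Fleet B gets 5, best alternative 3. No profitable deviation — NE.

The unique pure-strategy Nash equilibrium is (Moderate, Moderate).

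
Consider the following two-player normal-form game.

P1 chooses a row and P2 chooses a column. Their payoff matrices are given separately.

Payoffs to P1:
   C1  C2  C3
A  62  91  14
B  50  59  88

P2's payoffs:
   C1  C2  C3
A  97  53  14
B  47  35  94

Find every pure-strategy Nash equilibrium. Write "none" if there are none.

Mark each player's best response to every combination of opponents' strategies; a profile where every player is best-responding is a pure Nash equilibrium.
P1 against C1: payoffs 62, 50 → best response A.
P1 against C2: payoffs 91, 59 → best response A.
P1 against C3: payoffs 14, 88 → best response B.
P2 against A: payoffs 97, 53, 14 → best response C1.
P2 against B: payoffs 47, 35, 94 → best response C3.
Mutual best responses: (A, C1); (B, C3).

(A, C1), (B, C3)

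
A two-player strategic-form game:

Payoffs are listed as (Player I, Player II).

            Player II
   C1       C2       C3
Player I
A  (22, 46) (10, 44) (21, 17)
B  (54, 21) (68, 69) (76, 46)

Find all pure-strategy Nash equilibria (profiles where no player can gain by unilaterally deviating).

(A, C1): Player I can switch to B (22 → 54). Not NE.
(A, C2): Player I can switch to B (10 → 68). Not NE.
(A, C3): Player I can switch to B (21 → 76). Not NE.
(B, C1): Player II can switch to C2 (21 → 69). Not NE.
(B, C2): Player I gets 68, best alternative 10; Player II gets 69, best alternative 46. No profitable deviation — NE.
(B, C3): Player II can switch to C2 (46 → 69). Not NE.

(B, C2)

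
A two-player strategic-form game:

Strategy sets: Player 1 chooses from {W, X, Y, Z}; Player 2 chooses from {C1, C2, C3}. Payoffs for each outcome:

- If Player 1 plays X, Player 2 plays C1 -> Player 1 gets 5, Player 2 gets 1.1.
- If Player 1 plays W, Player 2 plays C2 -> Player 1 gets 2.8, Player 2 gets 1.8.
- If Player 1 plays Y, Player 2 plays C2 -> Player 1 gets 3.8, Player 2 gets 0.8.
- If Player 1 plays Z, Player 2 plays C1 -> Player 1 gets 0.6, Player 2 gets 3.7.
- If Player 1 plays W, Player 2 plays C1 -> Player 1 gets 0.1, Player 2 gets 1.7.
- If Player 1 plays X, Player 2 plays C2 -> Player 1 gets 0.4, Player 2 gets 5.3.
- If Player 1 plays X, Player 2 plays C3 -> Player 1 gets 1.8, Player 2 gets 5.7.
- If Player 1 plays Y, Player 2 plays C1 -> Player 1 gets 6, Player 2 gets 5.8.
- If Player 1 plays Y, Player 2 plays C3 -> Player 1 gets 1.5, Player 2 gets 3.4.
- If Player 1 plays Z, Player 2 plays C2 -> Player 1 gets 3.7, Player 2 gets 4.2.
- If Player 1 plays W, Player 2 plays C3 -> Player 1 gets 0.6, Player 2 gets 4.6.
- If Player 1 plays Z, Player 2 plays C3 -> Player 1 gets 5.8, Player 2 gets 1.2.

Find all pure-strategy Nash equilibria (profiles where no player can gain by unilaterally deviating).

(W, C1): Player 1 can switch to X (0.1 → 5). Not NE.
(W, C2): Player 1 can switch to Y (2.8 → 3.8). Not NE.
(W, C3): Player 1 can switch to X (0.6 → 1.8). Not NE.
(X, C1): Player 1 can switch to Y (5 → 6). Not NE.
(X, C2): Player 1 can switch to W (0.4 → 2.8). Not NE.
(X, C3): Player 1 can switch to Z (1.8 → 5.8). Not NE.
(Y, C1): Player 1 gets 6, best alternative 5; Player 2 gets 5.8, best alternative 3.4. No profitable deviation — NE.
(Y, C2): Player 2 can switch to C1 (0.8 → 5.8). Not NE.
(Y, C3): Player 1 can switch to X (1.5 → 1.8). Not NE.
(Z, C1): Player 1 can switch to X (0.6 → 5). Not NE.
(Z, C2): Player 1 can switch to Y (3.7 → 3.8). Not NE.
(Z, C3): Player 2 can switch to C1 (1.2 → 3.7). Not NE.

The unique pure-strategy Nash equilibrium is (Y, C1).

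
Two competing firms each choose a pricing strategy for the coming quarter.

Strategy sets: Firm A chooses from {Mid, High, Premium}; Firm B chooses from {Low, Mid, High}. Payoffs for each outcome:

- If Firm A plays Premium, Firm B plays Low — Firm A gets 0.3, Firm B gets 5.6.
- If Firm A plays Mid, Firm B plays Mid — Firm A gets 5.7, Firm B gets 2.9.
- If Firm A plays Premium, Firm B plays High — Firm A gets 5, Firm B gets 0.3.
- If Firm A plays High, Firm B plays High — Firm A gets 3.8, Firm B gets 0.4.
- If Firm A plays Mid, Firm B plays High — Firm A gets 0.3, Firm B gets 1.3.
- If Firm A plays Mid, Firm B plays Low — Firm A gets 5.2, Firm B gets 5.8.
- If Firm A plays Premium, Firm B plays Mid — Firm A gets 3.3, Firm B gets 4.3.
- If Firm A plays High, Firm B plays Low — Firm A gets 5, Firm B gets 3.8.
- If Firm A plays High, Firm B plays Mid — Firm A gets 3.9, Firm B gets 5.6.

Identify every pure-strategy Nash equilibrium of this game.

(Mid, Low)

(Mid, Low): Firm A gets 5.2, best alternative 5; Firm B gets 5.8, best alternative 2.9. No profitable deviation — NE.
(Mid, Mid): Firm B can switch to Low (2.9 → 5.8). Not NE.
(Mid, High): Firm A can switch to High (0.3 → 3.8). Not NE.
(High, Low): Firm A can switch to Mid (5 → 5.2). Not NE.
(High, Mid): Firm A can switch to Mid (3.9 → 5.7). Not NE.
(High, High): Firm A can switch to Premium (3.8 → 5). Not NE.
(Premium, Low): Firm A can switch to Mid (0.3 → 5.2). Not NE.
(Premium, Mid): Firm A can switch to Mid (3.3 → 5.7). Not NE.
(Premium, High): Firm B can switch to Low (0.3 → 5.6). Not NE.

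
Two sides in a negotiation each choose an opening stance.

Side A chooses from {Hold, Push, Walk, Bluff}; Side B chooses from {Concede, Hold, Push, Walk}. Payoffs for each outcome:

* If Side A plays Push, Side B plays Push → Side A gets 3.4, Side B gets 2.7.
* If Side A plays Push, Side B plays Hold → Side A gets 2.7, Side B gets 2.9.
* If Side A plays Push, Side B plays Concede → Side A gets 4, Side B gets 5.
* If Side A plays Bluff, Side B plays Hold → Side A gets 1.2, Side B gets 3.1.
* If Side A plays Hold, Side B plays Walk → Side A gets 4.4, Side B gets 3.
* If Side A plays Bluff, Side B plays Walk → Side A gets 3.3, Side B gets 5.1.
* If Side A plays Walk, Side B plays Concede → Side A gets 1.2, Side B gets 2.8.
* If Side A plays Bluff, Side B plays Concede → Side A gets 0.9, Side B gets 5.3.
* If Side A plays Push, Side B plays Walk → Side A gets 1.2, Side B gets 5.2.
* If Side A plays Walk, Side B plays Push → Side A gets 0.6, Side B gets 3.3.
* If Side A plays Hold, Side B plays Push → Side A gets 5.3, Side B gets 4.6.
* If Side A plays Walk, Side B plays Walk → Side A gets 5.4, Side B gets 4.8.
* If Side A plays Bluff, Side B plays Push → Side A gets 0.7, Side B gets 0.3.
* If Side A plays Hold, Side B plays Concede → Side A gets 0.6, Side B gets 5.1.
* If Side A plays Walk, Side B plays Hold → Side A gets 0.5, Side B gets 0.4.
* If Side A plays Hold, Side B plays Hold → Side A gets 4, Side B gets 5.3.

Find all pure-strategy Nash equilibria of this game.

The pure Nash equilibria are (Hold, Hold), (Walk, Walk).

Side A against Concede: payoffs 0.6, 4, 1.2, 0.9 → best response Push.
Side A against Hold: payoffs 4, 2.7, 0.5, 1.2 → best response Hold.
Side A against Push: payoffs 5.3, 3.4, 0.6, 0.7 → best response Hold.
Side A against Walk: payoffs 4.4, 1.2, 5.4, 3.3 → best response Walk.
Side B against Hold: payoffs 5.1, 5.3, 4.6, 3 → best response Hold.
Side B against Push: payoffs 5, 2.9, 2.7, 5.2 → best response Walk.
Side B against Walk: payoffs 2.8, 0.4, 3.3, 4.8 → best response Walk.
Side B against Bluff: payoffs 5.3, 3.1, 0.3, 5.1 → best response Concede.
Mutual best responses: (Hold, Hold); (Walk, Walk).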